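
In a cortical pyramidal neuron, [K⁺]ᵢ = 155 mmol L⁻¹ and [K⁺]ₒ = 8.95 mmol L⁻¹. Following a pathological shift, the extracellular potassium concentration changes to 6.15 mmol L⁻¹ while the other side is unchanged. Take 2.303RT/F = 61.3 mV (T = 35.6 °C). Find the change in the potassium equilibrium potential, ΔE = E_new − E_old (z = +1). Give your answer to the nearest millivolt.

-10 mV

E_old = (61.3/1)·log₁₀(8.95/155) = -75.92 mV
E_new = (61.3/1)·log₁₀(6.15/155) = -85.91 mV
ΔE = -85.91 − (-75.92) = -9.99 mV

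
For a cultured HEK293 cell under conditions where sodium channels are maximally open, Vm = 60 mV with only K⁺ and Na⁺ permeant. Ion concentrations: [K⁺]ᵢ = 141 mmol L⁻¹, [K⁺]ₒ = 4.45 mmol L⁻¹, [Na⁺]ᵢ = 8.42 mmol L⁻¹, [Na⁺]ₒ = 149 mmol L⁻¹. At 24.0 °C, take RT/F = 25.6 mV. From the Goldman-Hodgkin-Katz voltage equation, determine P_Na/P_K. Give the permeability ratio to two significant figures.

24

Let α = P_Na/P_K. GHK: Vm = 25.6·ln[(Kₒ + α·Naₒ)/(Kᵢ + α·Naᵢ)].
e^(Vm/25.6) = e^(60.0/25.6) = 10.42
So 10.42·(Kᵢ + α·Naᵢ) = Kₒ + α·Naₒ → α = (10.42·141.0 − 4.45) / (149.0 − 10.42·8.42)
α = (1469 − 4.45) / (149.0 − 87.74) = 1465/61.26 = 23.91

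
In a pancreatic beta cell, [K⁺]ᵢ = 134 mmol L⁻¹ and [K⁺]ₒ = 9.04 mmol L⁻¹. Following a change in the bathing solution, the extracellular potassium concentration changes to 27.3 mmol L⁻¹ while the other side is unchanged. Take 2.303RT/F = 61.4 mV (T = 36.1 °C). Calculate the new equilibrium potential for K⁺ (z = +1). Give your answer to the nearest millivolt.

-42 mV

After the shift: [K⁺]_out = 27.3, [K⁺]_in = 134 mmol L⁻¹.
E_new = (61.4/1)·log₁₀(27.3/134) = 61.40 · (-0.6909) = -42.42 mV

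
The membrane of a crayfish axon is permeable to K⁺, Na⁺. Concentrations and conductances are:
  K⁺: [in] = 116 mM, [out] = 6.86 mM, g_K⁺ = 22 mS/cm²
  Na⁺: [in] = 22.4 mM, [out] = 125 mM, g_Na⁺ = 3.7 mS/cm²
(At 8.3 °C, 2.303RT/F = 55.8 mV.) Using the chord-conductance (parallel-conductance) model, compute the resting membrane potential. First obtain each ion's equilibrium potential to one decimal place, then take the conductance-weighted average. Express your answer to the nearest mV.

-53 mV

E_K⁺ = (55.8/1)·log₁₀(6.86/116) = -68.5 mV
E_Na⁺ = (55.8/1)·log₁₀(125/22.4) = 41.7 mV
Vm = (Σ gᵢEᵢ)/(Σ gᵢ) = (22·-68.5 + 3.7·41.7) / (22 + 3.7)
= -1352.71 / 25.7 = -52.63 mV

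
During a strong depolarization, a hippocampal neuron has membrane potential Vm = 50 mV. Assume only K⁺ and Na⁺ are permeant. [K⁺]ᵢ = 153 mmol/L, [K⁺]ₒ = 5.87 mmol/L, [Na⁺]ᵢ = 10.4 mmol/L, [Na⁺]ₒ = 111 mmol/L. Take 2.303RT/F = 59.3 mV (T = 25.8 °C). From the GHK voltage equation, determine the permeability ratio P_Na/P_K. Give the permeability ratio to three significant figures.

Let α = P_Na/P_K. GHK: Vm = 59.3·log₁₀[(Kₒ + α·Naₒ)/(Kᵢ + α·Naᵢ)].
10^(Vm/59.3) = 10^(50.0/59.3) = 6.969
So 6.969·(Kᵢ + α·Naᵢ) = Kₒ + α·Naₒ → α = (6.969·153.0 − 5.87) / (111.0 − 6.969·10.4)
α = (1066 − 5.87) / (111.0 − 72.48) = 1060/38.52 = 27.53

27.5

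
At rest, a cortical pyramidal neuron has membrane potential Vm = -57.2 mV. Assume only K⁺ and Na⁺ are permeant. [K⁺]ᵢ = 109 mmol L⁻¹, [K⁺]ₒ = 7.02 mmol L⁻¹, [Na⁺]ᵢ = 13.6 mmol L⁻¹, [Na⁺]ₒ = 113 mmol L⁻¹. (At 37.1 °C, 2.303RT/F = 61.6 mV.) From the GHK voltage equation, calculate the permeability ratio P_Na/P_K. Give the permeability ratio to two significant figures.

0.052

Let α = P_Na/P_K. GHK: Vm = 61.6·log₁₀[(Kₒ + α·Naₒ)/(Kᵢ + α·Naᵢ)].
10^(Vm/61.6) = 10^(-57.2/61.6) = 0.11788
So 0.11788·(Kᵢ + α·Naᵢ) = Kₒ + α·Naₒ → α = (0.11788·109.0 − 7.02) / (113.0 − 0.11788·13.6)
α = (12.85 − 7.02) / (113.0 − 1.603) = 5.829/111.4 = 0.05232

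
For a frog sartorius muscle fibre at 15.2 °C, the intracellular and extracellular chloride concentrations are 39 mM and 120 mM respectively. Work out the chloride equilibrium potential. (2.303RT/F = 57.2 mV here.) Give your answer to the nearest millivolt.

-28 mV

E = (57.2/z) · log₁₀([Cl⁻]_out/[Cl⁻]_in) with z = -1.
For an anion, dividing by z = -1 reverses the sign.
= (57.2/-1) · log₁₀(120/39) = -57.20 · log₁₀(3.077)
= -57.20 · (0.4881) = -27.92 mV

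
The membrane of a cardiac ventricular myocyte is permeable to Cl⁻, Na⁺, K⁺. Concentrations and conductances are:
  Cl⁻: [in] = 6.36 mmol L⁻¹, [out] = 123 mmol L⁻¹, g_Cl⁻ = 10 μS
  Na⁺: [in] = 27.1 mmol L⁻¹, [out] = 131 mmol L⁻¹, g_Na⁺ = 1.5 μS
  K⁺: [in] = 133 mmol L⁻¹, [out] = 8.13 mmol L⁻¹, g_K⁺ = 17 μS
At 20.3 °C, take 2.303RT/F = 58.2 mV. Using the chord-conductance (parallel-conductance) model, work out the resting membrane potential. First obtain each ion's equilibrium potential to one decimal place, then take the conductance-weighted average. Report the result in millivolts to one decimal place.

E_Cl⁻ = (58.2/-1)·log₁₀(123/6.36) = -74.9 mV
E_Na⁺ = (58.2/1)·log₁₀(131/27.1) = 39.8 mV
E_K⁺ = (58.2/1)·log₁₀(8.13/133) = -70.6 mV
Vm = (Σ gᵢEᵢ)/(Σ gᵢ) = (10·-74.9 + 1.5·39.8 + 17·-70.6) / (10 + 1.5 + 17)
= -1889.50 / 28.5 = -66.30 mV

-66.3 mV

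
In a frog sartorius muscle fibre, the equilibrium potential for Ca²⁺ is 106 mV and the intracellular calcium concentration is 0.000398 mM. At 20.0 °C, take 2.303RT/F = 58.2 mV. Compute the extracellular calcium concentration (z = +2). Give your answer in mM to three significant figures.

Nernst: E = (58.2/2) · log₁₀([out]/[in]), so log₁₀([out]/[in]) = 106.0 × 2 / 58.2 = 3.6426.
[out]/[in] = 10^(3.6426) = 4391.
[out] = 4391 × 0.000398 = 1.748 mM.

1.75 mM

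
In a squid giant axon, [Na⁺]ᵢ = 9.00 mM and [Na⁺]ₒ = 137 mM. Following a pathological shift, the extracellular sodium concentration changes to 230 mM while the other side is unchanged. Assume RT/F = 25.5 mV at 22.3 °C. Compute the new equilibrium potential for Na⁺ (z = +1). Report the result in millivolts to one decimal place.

82.6 mV

After the shift: [Na⁺]_out = 230, [Na⁺]_in = 9.00 mM.
E_new = (25.5/1)·ln(230/9.00) = 25.50 · (3.2409) = 82.64 mV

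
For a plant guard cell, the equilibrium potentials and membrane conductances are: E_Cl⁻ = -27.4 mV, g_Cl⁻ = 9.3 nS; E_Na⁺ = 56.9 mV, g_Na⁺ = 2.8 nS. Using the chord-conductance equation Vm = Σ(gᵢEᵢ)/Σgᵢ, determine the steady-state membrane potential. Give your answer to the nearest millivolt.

-8 mV

Σ gᵢEᵢ = 9.3·(-27.4) + 2.8·(56.9) = -95.50
Σ gᵢ = 9.3 + 2.8 = 12.1
Vm = -95.50 / 12.1 = -7.89 mV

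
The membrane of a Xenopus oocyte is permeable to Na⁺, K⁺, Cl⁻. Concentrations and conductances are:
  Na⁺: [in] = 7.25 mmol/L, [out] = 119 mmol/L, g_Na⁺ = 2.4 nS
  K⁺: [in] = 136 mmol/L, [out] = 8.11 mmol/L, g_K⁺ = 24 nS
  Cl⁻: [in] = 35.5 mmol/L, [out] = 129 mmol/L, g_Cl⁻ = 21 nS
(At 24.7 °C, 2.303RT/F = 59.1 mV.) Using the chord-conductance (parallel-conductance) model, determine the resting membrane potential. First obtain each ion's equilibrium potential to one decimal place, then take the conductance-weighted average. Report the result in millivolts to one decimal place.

-47.7 mV

E_Na⁺ = (59.1/1)·log₁₀(119/7.25) = 71.8 mV
E_K⁺ = (59.1/1)·log₁₀(8.11/136) = -72.4 mV
E_Cl⁻ = (59.1/-1)·log₁₀(129/35.5) = -33.1 mV
Vm = (Σ gᵢEᵢ)/(Σ gᵢ) = (2.4·71.8 + 24·-72.4 + 21·-33.1) / (2.4 + 24 + 21)
= -2260.38 / 47.4 = -47.69 mV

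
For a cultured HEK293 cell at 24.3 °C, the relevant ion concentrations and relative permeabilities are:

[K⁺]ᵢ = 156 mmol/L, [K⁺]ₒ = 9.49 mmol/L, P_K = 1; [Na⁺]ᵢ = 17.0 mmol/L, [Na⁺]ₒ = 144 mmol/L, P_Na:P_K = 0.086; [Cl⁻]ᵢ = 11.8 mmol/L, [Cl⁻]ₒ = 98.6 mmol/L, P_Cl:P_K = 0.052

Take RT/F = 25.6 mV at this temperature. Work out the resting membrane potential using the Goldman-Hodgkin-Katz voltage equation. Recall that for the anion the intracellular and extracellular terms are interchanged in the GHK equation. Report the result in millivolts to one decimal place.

Vm = 25.6 · ln[(Σ P·[cation]ₒ + Σ P·[anion]ᵢ) / (Σ P·[cation]ᵢ + Σ P·[anion]ₒ)]
Numerator = 1×9.49 + 0.086×144 + 0.052×11.8 = 22.49
Denominator = 1×156 + 0.086×17.0 + 0.052×98.6 = 162.6
Vm = 25.6 · ln(0.13831) = 25.6 × (-1.9783) = -50.64 mV

-50.6 mV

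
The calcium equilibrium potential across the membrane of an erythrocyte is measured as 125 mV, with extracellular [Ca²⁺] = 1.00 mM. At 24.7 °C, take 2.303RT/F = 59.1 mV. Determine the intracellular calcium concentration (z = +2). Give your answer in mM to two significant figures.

Nernst: E = (59.1/2) · log₁₀([out]/[in]), so log₁₀([out]/[in]) = 125.0 × 2 / 59.1 = 4.2301.
[out]/[in] = 10^(4.2301) = 1.699e+04.
[in] = 1.00 / 1.699e+04 = 5.887e-05 mM.

0.000059 mM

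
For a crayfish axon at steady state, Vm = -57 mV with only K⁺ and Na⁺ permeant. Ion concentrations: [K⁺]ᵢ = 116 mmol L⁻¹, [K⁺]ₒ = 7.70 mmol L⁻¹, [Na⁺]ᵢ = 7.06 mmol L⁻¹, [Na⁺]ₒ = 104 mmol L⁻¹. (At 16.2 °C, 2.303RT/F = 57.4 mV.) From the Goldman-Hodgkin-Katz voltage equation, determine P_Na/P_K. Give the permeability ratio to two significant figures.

0.040

Let α = P_Na/P_K. GHK: Vm = 57.4·log₁₀[(Kₒ + α·Naₒ)/(Kᵢ + α·Naᵢ)].
10^(Vm/57.4) = 10^(-57.0/57.4) = 0.10162
So 0.10162·(Kᵢ + α·Naᵢ) = Kₒ + α·Naₒ → α = (0.10162·116.0 − 7.7) / (104.0 − 0.10162·7.06)
α = (11.79 − 7.7) / (104.0 − 0.7174) = 4.088/103.3 = 0.03958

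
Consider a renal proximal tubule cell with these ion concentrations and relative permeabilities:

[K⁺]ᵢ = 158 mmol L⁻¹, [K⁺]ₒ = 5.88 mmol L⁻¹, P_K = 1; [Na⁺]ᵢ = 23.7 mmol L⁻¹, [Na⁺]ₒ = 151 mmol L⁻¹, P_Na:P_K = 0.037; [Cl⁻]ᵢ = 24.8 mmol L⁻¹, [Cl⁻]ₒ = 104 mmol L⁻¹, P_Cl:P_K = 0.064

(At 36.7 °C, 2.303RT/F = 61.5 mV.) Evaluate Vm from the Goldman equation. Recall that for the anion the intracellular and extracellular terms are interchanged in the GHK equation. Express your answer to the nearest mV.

Vm = 61.5 · log₁₀[(Σ P·[cation]ₒ + Σ P·[anion]ᵢ) / (Σ P·[cation]ᵢ + Σ P·[anion]ₒ)]
Numerator = 1×5.88 + 0.037×151 + 0.064×24.8 = 13.05
Denominator = 1×158 + 0.037×23.7 + 0.064×104 = 165.5
Vm = 61.5 · log₁₀(0.078862) = 61.5 × (-1.1031) = -67.84 mV

-68 mV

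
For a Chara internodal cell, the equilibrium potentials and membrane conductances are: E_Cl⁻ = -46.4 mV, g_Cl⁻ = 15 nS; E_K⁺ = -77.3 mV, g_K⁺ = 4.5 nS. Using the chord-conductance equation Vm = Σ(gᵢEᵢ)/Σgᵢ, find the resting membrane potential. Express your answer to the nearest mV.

Σ gᵢEᵢ = 15·(-46.4) + 4.5·(-77.3) = -1043.85
Σ gᵢ = 15 + 4.5 = 19.5
Vm = -1043.85 / 19.5 = -53.53 mV

-54 mV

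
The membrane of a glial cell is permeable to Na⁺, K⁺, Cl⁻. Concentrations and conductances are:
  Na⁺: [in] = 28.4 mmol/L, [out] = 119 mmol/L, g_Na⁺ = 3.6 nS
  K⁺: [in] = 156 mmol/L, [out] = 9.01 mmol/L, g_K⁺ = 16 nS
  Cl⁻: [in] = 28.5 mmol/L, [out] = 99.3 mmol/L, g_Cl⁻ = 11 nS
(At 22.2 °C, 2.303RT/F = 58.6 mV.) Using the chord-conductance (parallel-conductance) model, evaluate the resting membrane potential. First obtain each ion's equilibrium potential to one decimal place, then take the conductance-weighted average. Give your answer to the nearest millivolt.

E_Na⁺ = (58.6/1)·log₁₀(119/28.4) = 36.5 mV
E_K⁺ = (58.6/1)·log₁₀(9.01/156) = -72.6 mV
E_Cl⁻ = (58.6/-1)·log₁₀(99.3/28.5) = -31.8 mV
Vm = (Σ gᵢEᵢ)/(Σ gᵢ) = (3.6·36.5 + 16·-72.6 + 11·-31.8) / (3.6 + 16 + 11)
= -1380.00 / 30.6 = -45.10 mV

-45 mV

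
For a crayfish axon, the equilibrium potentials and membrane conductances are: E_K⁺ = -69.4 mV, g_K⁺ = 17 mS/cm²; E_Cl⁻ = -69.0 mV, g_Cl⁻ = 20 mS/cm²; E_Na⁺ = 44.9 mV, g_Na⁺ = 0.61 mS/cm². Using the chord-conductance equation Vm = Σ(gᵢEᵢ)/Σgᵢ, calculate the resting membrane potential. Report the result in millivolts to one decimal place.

-67.3 mV

Σ gᵢEᵢ = 17·(-69.4) + 20·(-69.0) + 0.61·(44.9) = -2532.41
Σ gᵢ = 17 + 20 + 0.61 = 37.61
Vm = -2532.41 / 37.61 = -67.33 mV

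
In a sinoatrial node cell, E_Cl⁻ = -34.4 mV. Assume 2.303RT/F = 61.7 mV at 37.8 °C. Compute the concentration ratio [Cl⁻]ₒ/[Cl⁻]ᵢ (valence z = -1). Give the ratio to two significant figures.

3.6

log₁₀([out]/[in]) = E·z/(61.7) = -34.4 × -1 / 61.7 = 0.5575
[out]/[in] = 10^(0.5575) = 3.61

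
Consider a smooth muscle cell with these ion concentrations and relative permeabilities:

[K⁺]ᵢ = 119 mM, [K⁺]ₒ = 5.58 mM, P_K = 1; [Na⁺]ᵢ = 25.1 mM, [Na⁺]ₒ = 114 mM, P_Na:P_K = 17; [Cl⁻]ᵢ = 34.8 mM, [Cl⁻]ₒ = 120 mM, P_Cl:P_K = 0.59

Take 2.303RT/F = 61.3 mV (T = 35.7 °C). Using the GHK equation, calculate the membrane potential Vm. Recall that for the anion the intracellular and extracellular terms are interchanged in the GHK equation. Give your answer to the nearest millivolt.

31 mV

Vm = 61.3 · log₁₀[(Σ P·[cation]ₒ + Σ P·[anion]ᵢ) / (Σ P·[cation]ᵢ + Σ P·[anion]ₒ)]
Numerator = 1×5.58 + 17×114 + 0.59×34.8 = 1964
Denominator = 1×119 + 17×25.1 + 0.59×120 = 616.5
Vm = 61.3 · log₁₀(3.1859) = 61.3 × (0.5032) = 30.85 mV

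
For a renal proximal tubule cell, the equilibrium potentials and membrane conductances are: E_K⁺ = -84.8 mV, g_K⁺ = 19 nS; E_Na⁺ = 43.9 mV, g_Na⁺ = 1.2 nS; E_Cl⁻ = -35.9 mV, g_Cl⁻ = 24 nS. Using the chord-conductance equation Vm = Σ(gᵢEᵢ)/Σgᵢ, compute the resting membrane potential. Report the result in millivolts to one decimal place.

-54.8 mV

Σ gᵢEᵢ = 19·(-84.8) + 1.2·(43.9) + 24·(-35.9) = -2420.12
Σ gᵢ = 19 + 1.2 + 24 = 44.2
Vm = -2420.12 / 44.2 = -54.75 mV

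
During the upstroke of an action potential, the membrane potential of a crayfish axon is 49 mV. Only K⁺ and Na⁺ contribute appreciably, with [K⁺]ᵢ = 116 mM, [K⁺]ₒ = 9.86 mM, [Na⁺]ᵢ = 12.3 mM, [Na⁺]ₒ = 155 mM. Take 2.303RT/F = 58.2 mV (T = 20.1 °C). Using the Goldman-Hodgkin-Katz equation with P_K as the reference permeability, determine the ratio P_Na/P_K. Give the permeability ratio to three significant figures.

11.5

Let α = P_Na/P_K. GHK: Vm = 58.2·log₁₀[(Kₒ + α·Naₒ)/(Kᵢ + α·Naᵢ)].
10^(Vm/58.2) = 10^(49.0/58.2) = 6.949
So 6.949·(Kᵢ + α·Naᵢ) = Kₒ + α·Naₒ → α = (6.949·116.0 − 9.86) / (155.0 − 6.949·12.3)
α = (806.1 − 9.86) / (155.0 − 85.47) = 796.2/69.53 = 11.45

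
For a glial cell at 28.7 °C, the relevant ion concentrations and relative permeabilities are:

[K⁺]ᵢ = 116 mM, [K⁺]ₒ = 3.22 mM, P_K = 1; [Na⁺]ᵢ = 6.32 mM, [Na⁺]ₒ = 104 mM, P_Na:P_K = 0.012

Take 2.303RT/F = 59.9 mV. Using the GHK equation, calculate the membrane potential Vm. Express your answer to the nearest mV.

Vm = 59.9 · log₁₀[(Σ P·[cation]ₒ + Σ P·[anion]ᵢ) / (Σ P·[cation]ᵢ + Σ P·[anion]ₒ)]
Numerator = 1×3.22 + 0.012×104 = 4.468
Denominator = 1×116 + 0.012×6.32 = 116.1
Vm = 59.9 · log₁₀(0.038492) = 59.9 × (-1.4146) = -84.74 mV

-85 mV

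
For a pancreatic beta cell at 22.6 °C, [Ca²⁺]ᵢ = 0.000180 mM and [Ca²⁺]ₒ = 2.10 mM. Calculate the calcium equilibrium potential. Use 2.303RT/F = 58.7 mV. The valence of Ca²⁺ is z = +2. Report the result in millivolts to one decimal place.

119.4 mV

E = (58.7/z) · log₁₀([Ca²⁺]_out/[Ca²⁺]_in) with z = +2.
= (58.7/2) · log₁₀(2.10/0.000180) = 29.35 · log₁₀(1.167e+04)
= 29.35 · (4.0669) = 119.36 mV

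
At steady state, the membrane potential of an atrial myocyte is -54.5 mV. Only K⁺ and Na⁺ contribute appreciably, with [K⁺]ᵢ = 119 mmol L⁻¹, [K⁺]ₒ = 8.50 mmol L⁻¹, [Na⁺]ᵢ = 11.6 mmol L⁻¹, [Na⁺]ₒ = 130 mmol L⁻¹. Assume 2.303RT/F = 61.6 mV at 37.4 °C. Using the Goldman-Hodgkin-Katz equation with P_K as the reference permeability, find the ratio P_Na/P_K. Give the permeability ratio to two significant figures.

0.055

Let α = P_Na/P_K. GHK: Vm = 61.6·log₁₀[(Kₒ + α·Naₒ)/(Kᵢ + α·Naᵢ)].
10^(Vm/61.6) = 10^(-54.5/61.6) = 0.13039
So 0.13039·(Kᵢ + α·Naᵢ) = Kₒ + α·Naₒ → α = (0.13039·119.0 − 8.5) / (130.0 − 0.13039·11.6)
α = (15.52 − 8.5) / (130.0 − 1.513) = 7.017/128.5 = 0.05461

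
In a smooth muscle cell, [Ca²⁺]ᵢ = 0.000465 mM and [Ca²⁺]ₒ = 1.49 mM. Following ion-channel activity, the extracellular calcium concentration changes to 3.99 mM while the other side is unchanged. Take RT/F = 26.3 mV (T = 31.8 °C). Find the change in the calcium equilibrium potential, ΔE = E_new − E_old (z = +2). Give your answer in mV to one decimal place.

13.0 mV

E_old = (26.3/2)·ln(1.49/0.000465) = 106.15 mV
E_new = (26.3/2)·ln(3.99/0.000465) = 119.10 mV
ΔE = 119.10 − (106.15) = 12.95 mV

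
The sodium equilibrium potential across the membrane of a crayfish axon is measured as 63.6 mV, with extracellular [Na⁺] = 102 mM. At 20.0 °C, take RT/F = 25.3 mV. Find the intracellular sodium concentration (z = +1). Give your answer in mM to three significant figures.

8.26 mM

Nernst: E = (25.3/1) · ln([out]/[in]), so ln([out]/[in]) = 63.6 × 1 / 25.3 = 2.5138.
[out]/[in] = e^(2.5138) = 12.35.
[in] = 102 / 12.35 = 8.258 mM.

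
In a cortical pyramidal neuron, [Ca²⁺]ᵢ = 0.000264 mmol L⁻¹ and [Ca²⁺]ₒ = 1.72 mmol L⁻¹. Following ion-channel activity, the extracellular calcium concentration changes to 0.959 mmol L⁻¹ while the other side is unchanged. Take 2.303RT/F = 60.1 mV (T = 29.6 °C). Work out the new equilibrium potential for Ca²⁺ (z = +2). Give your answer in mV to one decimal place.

107.0 mV

After the shift: [Ca²⁺]_out = 0.959, [Ca²⁺]_in = 0.000264 mmol L⁻¹.
E_new = (60.1/2)·log₁₀(0.959/0.000264) = 30.05 · (3.5602) = 106.98 mV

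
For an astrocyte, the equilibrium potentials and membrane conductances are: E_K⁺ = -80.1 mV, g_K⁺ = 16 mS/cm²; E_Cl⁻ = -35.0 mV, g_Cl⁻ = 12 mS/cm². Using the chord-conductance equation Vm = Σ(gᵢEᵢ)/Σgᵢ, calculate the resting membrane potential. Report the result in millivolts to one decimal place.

Σ gᵢEᵢ = 16·(-80.1) + 12·(-35.0) = -1701.60
Σ gᵢ = 16 + 12 = 28
Vm = -1701.60 / 28 = -60.77 mV

-60.8 mV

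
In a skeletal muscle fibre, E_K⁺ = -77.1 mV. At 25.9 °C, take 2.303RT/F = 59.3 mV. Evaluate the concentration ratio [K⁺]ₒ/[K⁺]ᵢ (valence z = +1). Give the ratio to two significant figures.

0.050

log₁₀([out]/[in]) = E·z/(59.3) = -77.1 × 1 / 59.3 = -1.3002
[out]/[in] = 10^(-1.3002) = 0.0501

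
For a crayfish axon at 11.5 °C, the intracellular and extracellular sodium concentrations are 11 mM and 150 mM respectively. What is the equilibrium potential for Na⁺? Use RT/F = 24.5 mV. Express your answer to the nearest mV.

E = (24.5/z) · ln([Na⁺]_out/[Na⁺]_in) with z = +1.
= (24.5/1) · ln(150/11) = 24.50 · ln(13.64)
= 24.50 · (2.6127) = 64.01 mV

64 mV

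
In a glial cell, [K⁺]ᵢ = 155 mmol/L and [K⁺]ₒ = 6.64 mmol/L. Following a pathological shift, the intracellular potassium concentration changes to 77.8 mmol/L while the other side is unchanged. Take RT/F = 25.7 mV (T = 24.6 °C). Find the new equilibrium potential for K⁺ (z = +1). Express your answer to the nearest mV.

-63 mV

After the shift: [K⁺]_out = 6.64, [K⁺]_in = 77.8 mmol/L.
E_new = (25.7/1)·ln(6.64/77.8) = 25.70 · (-2.4610) = -63.25 mV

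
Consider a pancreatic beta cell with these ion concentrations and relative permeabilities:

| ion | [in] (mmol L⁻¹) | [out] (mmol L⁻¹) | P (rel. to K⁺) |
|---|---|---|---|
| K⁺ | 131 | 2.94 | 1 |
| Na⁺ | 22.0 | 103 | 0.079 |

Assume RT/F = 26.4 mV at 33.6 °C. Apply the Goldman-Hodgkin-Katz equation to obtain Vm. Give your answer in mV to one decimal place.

Vm = 26.4 · ln[(Σ P·[cation]ₒ + Σ P·[anion]ᵢ) / (Σ P·[cation]ᵢ + Σ P·[anion]ₒ)]
Numerator = 1×2.94 + 0.079×103 = 11.08
Denominator = 1×131 + 0.079×22.0 = 132.7
Vm = 26.4 · ln(0.08345) = 26.4 × (-2.4835) = -65.56 mV

-65.6 mV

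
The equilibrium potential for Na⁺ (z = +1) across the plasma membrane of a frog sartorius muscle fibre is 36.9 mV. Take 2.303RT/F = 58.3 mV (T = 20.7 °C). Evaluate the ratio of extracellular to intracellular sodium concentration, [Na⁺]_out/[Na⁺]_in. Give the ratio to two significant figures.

log₁₀([out]/[in]) = E·z/(58.3) = 36.9 × 1 / 58.3 = 0.6329
[out]/[in] = 10^(0.6329) = 4.295

4.3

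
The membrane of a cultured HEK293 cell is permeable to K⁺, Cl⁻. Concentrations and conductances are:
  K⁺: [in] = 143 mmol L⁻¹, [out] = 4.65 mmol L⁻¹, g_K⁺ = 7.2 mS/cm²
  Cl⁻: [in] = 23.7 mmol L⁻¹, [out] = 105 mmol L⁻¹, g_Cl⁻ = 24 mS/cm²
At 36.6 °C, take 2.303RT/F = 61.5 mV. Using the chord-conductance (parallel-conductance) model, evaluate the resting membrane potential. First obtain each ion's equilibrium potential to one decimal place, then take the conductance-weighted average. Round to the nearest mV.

-52 mV

E_K⁺ = (61.5/1)·log₁₀(4.65/143) = -91.5 mV
E_Cl⁻ = (61.5/-1)·log₁₀(105/23.7) = -39.8 mV
Vm = (Σ gᵢEᵢ)/(Σ gᵢ) = (7.2·-91.5 + 24·-39.8) / (7.2 + 24)
= -1614.00 / 31.2 = -51.73 mV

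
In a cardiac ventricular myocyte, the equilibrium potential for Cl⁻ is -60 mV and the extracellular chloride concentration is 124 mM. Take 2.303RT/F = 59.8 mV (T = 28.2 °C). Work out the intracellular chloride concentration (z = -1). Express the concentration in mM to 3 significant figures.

Nernst: E = (59.8/-1) · log₁₀([out]/[in]), so log₁₀([out]/[in]) = -60.0 × -1 / 59.8 = 1.0033.
[out]/[in] = 10^(1.0033) = 10.08.
[in] = 124 / 10.08 = 12.3 mM.

12.3 mM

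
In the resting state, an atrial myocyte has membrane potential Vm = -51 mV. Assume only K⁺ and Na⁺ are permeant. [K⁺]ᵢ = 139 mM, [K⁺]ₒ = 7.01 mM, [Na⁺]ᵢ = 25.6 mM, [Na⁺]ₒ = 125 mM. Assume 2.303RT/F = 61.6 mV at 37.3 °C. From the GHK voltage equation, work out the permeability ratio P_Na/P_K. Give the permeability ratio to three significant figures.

Let α = P_Na/P_K. GHK: Vm = 61.6·log₁₀[(Kₒ + α·Naₒ)/(Kᵢ + α·Naᵢ)].
10^(Vm/61.6) = 10^(-51.0/61.6) = 0.14862
So 0.14862·(Kᵢ + α·Naᵢ) = Kₒ + α·Naₒ → α = (0.14862·139.0 − 7.01) / (125.0 − 0.14862·25.6)
α = (20.66 − 7.01) / (125.0 − 3.805) = 13.65/121.2 = 0.1126

0.113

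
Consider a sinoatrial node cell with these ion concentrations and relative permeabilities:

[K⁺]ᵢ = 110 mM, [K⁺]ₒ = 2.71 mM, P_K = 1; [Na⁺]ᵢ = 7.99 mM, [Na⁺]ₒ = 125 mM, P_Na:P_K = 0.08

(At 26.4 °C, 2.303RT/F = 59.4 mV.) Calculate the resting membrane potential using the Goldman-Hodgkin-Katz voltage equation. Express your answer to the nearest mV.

-56 mV

Vm = 59.4 · log₁₀[(Σ P·[cation]ₒ + Σ P·[anion]ᵢ) / (Σ P·[cation]ᵢ + Σ P·[anion]ₒ)]
Numerator = 1×2.71 + 0.08×125 = 12.71
Denominator = 1×110 + 0.08×7.99 = 110.6
Vm = 59.4 · log₁₀(0.11488) = 59.4 × (-0.9398) = -55.82 mV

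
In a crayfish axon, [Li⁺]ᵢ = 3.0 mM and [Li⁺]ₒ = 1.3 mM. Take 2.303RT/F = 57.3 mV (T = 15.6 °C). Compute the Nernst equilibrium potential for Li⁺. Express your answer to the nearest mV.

E = (57.3/z) · log₁₀([Li⁺]_out/[Li⁺]_in) with z = +1.
= (57.3/1) · log₁₀(1.3/3.0) = 57.30 · log₁₀(0.4333)
= 57.30 · (-0.3632) = -20.81 mV

-21 mV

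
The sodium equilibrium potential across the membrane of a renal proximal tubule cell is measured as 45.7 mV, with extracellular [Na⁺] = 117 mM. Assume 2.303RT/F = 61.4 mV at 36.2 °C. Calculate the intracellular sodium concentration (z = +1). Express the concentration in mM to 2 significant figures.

Nernst: E = (61.4/1) · log₁₀([out]/[in]), so log₁₀([out]/[in]) = 45.7 × 1 / 61.4 = 0.7443.
[out]/[in] = 10^(0.7443) = 5.55.
[in] = 117 / 5.55 = 21.08 mM.

21 mM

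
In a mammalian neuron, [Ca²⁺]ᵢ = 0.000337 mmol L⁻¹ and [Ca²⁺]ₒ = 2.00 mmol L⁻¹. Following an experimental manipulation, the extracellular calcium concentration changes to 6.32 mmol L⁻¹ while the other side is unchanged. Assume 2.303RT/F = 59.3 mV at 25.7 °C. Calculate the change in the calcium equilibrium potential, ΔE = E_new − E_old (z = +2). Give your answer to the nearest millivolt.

E_old = (59.3/2)·log₁₀(2.00/0.000337) = 111.88 mV
E_new = (59.3/2)·log₁₀(6.32/0.000337) = 126.70 mV
ΔE = 126.70 − (111.88) = 14.82 mV

15 mV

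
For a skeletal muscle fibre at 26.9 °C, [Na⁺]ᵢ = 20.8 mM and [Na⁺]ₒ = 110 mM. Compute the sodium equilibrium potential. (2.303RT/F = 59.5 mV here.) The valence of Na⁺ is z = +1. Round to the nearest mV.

43 mV

E = (59.5/z) · log₁₀([Na⁺]_out/[Na⁺]_in) with z = +1.
= (59.5/1) · log₁₀(110/20.8) = 59.50 · log₁₀(5.288)
= 59.50 · (0.7233) = 43.04 mV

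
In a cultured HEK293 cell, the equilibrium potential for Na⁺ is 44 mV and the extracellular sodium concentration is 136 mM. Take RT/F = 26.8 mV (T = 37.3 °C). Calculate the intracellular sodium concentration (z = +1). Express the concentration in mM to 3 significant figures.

26.3 mM

Nernst: E = (26.8/1) · ln([out]/[in]), so ln([out]/[in]) = 44.0 × 1 / 26.8 = 1.6418.
[out]/[in] = e^(1.6418) = 5.164.
[in] = 136 / 5.164 = 26.33 mM.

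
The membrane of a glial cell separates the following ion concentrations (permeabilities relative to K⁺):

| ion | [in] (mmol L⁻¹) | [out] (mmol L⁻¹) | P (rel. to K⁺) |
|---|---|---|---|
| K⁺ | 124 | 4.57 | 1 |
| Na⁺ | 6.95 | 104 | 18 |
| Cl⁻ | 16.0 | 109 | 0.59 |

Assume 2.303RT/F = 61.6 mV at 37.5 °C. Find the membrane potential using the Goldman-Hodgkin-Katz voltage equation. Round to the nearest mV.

Vm = 61.6 · log₁₀[(Σ P·[cation]ₒ + Σ P·[anion]ᵢ) / (Σ P·[cation]ᵢ + Σ P·[anion]ₒ)]
Numerator = 1×4.57 + 18×104 + 0.59×16.0 = 1886
Denominator = 1×124 + 18×6.95 + 0.59×109 = 313.4
Vm = 61.6 · log₁₀(6.0177) = 61.6 × (0.7794) = 48.01 mV

48 mV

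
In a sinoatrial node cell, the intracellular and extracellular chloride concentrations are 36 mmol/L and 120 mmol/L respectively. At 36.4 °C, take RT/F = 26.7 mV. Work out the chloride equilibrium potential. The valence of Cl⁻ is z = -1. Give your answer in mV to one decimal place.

E = (26.7/z) · ln([Cl⁻]_out/[Cl⁻]_in) with z = -1.
For an anion, dividing by z = -1 reverses the sign.
= (26.7/-1) · ln(120/36) = -26.70 · ln(3.333)
= -26.70 · (1.2040) = -32.15 mV

-32.1 mV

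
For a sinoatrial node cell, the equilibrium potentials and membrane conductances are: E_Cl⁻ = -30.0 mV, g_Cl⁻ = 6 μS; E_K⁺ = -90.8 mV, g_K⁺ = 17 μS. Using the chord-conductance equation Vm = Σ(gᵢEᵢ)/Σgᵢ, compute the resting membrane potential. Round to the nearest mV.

Σ gᵢEᵢ = 6·(-30.0) + 17·(-90.8) = -1723.60
Σ gᵢ = 6 + 17 = 23
Vm = -1723.60 / 23 = -74.94 mV

-75 mV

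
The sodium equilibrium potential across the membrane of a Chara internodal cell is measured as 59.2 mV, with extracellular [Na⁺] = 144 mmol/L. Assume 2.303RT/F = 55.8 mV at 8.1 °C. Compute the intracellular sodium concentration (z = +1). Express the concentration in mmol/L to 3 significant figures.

Nernst: E = (55.8/1) · log₁₀([out]/[in]), so log₁₀([out]/[in]) = 59.2 × 1 / 55.8 = 1.0609.
[out]/[in] = 10^(1.0609) = 11.51.
[in] = 144 / 11.51 = 12.51 mmol/L.

12.5 mmol/L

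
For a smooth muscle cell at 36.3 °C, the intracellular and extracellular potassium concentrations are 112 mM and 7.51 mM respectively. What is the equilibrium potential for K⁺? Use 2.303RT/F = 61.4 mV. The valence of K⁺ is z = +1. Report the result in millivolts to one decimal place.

E = (61.4/z) · log₁₀([K⁺]_out/[K⁺]_in) with z = +1.
= (61.4/1) · log₁₀(7.51/112) = 61.40 · log₁₀(0.06705)
= 61.40 · (-1.1736) = -72.06 mV

-72.1 mV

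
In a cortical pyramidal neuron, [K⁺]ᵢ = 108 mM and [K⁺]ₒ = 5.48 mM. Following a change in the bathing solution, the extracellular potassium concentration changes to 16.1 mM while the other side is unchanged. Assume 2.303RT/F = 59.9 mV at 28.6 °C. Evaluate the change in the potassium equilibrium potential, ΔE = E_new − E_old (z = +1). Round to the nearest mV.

E_old = (59.9/1)·log₁₀(5.48/108) = -77.55 mV
E_new = (59.9/1)·log₁₀(16.1/108) = -49.51 mV
ΔE = -49.51 − (-77.55) = 28.04 mV

28 mV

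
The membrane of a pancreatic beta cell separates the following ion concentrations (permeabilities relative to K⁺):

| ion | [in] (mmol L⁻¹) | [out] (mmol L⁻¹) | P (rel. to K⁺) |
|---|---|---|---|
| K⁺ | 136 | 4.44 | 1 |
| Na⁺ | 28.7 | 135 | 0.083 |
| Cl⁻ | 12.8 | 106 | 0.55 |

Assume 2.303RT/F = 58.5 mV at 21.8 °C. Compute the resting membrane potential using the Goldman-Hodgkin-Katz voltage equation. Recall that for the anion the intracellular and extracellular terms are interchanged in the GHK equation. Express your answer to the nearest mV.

-55 mV

Vm = 58.5 · log₁₀[(Σ P·[cation]ₒ + Σ P·[anion]ᵢ) / (Σ P·[cation]ᵢ + Σ P·[anion]ₒ)]
Numerator = 1×4.44 + 0.083×135 + 0.55×12.8 = 22.69
Denominator = 1×136 + 0.083×28.7 + 0.55×106 = 196.7
Vm = 58.5 · log₁₀(0.11534) = 58.5 × (-0.9380) = -54.87 mV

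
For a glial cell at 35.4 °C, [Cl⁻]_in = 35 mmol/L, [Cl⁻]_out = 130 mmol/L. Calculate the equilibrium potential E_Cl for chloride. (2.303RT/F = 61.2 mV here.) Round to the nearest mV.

E = (61.2/z) · log₁₀([Cl⁻]_out/[Cl⁻]_in) with z = -1.
For an anion, dividing by z = -1 reverses the sign.
= (61.2/-1) · log₁₀(130/35) = -61.20 · log₁₀(3.714)
= -61.20 · (0.5699) = -34.88 mV

-35 mV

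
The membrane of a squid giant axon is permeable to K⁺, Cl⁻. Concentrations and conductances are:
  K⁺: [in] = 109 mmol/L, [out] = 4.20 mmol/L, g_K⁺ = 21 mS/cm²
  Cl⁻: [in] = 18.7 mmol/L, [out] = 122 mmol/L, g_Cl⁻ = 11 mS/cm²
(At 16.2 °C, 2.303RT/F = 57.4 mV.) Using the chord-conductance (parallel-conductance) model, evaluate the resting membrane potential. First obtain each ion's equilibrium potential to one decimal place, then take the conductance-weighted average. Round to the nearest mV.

E_K⁺ = (57.4/1)·log₁₀(4.20/109) = -81.2 mV
E_Cl⁻ = (57.4/-1)·log₁₀(122/18.7) = -46.8 mV
Vm = (Σ gᵢEᵢ)/(Σ gᵢ) = (21·-81.2 + 11·-46.8) / (21 + 11)
= -2220.00 / 32 = -69.38 mV

-69 mV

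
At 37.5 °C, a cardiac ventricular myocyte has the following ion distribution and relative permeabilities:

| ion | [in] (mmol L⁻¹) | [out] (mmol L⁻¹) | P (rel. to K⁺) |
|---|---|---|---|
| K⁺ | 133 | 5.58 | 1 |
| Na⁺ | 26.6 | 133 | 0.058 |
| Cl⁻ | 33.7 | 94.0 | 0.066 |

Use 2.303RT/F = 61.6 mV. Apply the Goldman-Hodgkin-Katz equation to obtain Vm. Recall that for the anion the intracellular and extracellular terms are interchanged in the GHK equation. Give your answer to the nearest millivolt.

Vm = 61.6 · log₁₀[(Σ P·[cation]ₒ + Σ P·[anion]ᵢ) / (Σ P·[cation]ᵢ + Σ P·[anion]ₒ)]
Numerator = 1×5.58 + 0.058×133 + 0.066×33.7 = 15.52
Denominator = 1×133 + 0.058×26.6 + 0.066×94.0 = 140.7
Vm = 61.6 · log₁₀(0.11026) = 61.6 × (-0.9576) = -58.99 mV

-59 mV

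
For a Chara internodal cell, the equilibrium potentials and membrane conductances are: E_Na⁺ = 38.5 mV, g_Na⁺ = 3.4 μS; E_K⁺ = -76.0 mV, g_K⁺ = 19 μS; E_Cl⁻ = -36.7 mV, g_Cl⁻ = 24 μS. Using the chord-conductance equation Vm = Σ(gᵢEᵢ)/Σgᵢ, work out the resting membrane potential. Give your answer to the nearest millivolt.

-47 mV

Σ gᵢEᵢ = 3.4·(38.5) + 19·(-76.0) + 24·(-36.7) = -2193.90
Σ gᵢ = 3.4 + 19 + 24 = 46.4
Vm = -2193.90 / 46.4 = -47.28 mV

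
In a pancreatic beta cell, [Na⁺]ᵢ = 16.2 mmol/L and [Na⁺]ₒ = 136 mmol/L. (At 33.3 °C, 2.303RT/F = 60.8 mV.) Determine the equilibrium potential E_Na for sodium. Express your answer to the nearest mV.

E = (60.8/z) · log₁₀([Na⁺]_out/[Na⁺]_in) with z = +1.
= (60.8/1) · log₁₀(136/16.2) = 60.80 · log₁₀(8.395)
= 60.80 · (0.9240) = 56.18 mV

56 mV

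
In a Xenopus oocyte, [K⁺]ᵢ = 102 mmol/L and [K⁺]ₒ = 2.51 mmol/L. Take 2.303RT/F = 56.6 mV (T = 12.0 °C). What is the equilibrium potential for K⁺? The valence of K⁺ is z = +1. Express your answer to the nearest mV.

E = (56.6/z) · log₁₀([K⁺]_out/[K⁺]_in) with z = +1.
= (56.6/1) · log₁₀(2.51/102) = 56.60 · log₁₀(0.02461)
= 56.60 · (-1.6089) = -91.07 mV

-91 mV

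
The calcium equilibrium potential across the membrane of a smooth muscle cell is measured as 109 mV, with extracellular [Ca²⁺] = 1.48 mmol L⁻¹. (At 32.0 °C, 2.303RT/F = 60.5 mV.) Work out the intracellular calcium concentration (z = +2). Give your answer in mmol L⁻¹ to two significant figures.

Nernst: E = (60.5/2) · log₁₀([out]/[in]), so log₁₀([out]/[in]) = 109.0 × 2 / 60.5 = 3.6033.
[out]/[in] = 10^(3.6033) = 4011.
[in] = 1.48 / 4011 = 0.0003689 mmol L⁻¹.

0.00037 mmol L⁻¹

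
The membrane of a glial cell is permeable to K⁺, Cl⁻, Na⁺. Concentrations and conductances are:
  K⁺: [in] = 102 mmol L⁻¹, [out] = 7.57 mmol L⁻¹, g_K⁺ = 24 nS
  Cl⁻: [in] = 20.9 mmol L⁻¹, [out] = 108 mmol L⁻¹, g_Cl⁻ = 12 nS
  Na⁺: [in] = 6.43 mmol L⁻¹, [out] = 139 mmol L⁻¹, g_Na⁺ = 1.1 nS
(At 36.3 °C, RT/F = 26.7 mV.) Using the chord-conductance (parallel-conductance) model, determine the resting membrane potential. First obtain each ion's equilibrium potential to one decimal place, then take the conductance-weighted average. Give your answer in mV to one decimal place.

-56.7 mV

E_K⁺ = (26.7/1)·ln(7.57/102) = -69.4 mV
E_Cl⁻ = (26.7/-1)·ln(108/20.9) = -43.9 mV
E_Na⁺ = (26.7/1)·ln(139/6.43) = 82.1 mV
Vm = (Σ gᵢEᵢ)/(Σ gᵢ) = (24·-69.4 + 12·-43.9 + 1.1·82.1) / (24 + 12 + 1.1)
= -2102.09 / 37.1 = -56.66 mV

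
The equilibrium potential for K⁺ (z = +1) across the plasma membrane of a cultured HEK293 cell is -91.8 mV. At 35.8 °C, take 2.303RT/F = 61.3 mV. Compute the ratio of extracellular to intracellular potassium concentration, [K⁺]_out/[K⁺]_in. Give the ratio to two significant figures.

0.032

log₁₀([out]/[in]) = E·z/(61.3) = -91.8 × 1 / 61.3 = -1.4976
[out]/[in] = 10^(-1.4976) = 0.0318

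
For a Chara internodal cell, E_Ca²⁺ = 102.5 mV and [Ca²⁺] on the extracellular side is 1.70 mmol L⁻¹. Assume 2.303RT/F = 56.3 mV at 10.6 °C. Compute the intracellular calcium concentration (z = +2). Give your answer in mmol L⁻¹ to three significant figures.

0.000388 mmol L⁻¹

Nernst: E = (56.3/2) · log₁₀([out]/[in]), so log₁₀([out]/[in]) = 102.5 × 2 / 56.3 = 3.6412.
[out]/[in] = 10^(3.6412) = 4377.
[in] = 1.70 / 4377 = 0.0003884 mmol L⁻¹.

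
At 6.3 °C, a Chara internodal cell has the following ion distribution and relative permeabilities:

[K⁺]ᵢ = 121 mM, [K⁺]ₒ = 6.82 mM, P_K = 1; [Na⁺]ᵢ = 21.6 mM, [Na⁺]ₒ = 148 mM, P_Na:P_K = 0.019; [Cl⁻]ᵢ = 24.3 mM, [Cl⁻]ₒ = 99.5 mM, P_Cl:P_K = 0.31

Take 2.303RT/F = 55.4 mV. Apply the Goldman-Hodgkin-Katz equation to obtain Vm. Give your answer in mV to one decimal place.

-52.5 mV

Vm = 55.4 · log₁₀[(Σ P·[cation]ₒ + Σ P·[anion]ᵢ) / (Σ P·[cation]ᵢ + Σ P·[anion]ₒ)]
Numerator = 1×6.82 + 0.019×148 + 0.31×24.3 = 17.16
Denominator = 1×121 + 0.019×21.6 + 0.31×99.5 = 152.3
Vm = 55.4 · log₁₀(0.11274) = 55.4 × (-0.9479) = -52.52 mV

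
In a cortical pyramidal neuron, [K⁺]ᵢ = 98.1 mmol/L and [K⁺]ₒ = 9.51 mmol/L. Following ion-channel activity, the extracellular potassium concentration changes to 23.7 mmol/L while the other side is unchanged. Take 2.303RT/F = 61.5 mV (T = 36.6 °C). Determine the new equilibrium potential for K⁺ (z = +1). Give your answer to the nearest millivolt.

-38 mV

After the shift: [K⁺]_out = 23.7, [K⁺]_in = 98.1 mmol/L.
E_new = (61.5/1)·log₁₀(23.7/98.1) = 61.50 · (-0.6169) = -37.94 mV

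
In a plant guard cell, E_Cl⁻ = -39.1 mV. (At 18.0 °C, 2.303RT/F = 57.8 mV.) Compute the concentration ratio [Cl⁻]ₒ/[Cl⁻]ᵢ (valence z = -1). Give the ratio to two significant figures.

log₁₀([out]/[in]) = E·z/(57.8) = -39.1 × -1 / 57.8 = 0.6765
[out]/[in] = 10^(0.6765) = 4.748

4.7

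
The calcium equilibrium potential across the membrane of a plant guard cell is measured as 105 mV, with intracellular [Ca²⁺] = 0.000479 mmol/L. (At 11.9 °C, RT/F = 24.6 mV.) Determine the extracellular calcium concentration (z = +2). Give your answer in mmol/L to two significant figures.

Nernst: E = (24.6/2) · ln([out]/[in]), so ln([out]/[in]) = 105.0 × 2 / 24.6 = 8.5366.
[out]/[in] = e^(8.5366) = 5098.
[out] = 5098 × 0.000479 = 2.442 mmol/L.

2.4 mmol/L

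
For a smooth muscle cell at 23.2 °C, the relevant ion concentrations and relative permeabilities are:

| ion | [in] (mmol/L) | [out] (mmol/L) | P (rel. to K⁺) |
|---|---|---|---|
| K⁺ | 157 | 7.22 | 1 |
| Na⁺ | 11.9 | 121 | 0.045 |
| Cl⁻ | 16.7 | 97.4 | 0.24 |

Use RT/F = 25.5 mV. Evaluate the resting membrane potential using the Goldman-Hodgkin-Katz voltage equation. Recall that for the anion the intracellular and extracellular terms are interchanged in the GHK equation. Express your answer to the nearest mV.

Vm = 25.5 · ln[(Σ P·[cation]ₒ + Σ P·[anion]ᵢ) / (Σ P·[cation]ᵢ + Σ P·[anion]ₒ)]
Numerator = 1×7.22 + 0.045×121 + 0.24×16.7 = 16.67
Denominator = 1×157 + 0.045×11.9 + 0.24×97.4 = 180.9
Vm = 25.5 · ln(0.092161) = 25.5 × (-2.3842) = -60.80 mV

-61 mV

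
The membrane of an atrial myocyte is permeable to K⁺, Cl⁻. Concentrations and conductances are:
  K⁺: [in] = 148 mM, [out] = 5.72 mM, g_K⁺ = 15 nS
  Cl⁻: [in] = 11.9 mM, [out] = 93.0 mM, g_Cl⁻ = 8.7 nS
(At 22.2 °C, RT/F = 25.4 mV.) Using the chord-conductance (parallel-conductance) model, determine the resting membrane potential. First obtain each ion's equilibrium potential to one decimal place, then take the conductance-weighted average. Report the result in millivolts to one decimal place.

-71.4 mV

E_K⁺ = (25.4/1)·ln(5.72/148) = -82.6 mV
E_Cl⁻ = (25.4/-1)·ln(93.0/11.9) = -52.2 mV
Vm = (Σ gᵢEᵢ)/(Σ gᵢ) = (15·-82.6 + 8.7·-52.2) / (15 + 8.7)
= -1693.14 / 23.7 = -71.44 mV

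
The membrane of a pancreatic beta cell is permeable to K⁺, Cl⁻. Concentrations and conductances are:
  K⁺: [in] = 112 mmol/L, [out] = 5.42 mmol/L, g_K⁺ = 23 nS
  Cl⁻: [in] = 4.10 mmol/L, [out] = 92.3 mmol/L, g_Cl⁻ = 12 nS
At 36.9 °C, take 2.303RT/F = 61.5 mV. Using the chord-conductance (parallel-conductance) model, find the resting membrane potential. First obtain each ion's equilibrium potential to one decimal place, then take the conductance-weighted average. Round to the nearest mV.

-82 mV

E_K⁺ = (61.5/1)·log₁₀(5.42/112) = -80.9 mV
E_Cl⁻ = (61.5/-1)·log₁₀(92.3/4.10) = -83.2 mV
Vm = (Σ gᵢEᵢ)/(Σ gᵢ) = (23·-80.9 + 12·-83.2) / (23 + 12)
= -2859.10 / 35 = -81.69 mV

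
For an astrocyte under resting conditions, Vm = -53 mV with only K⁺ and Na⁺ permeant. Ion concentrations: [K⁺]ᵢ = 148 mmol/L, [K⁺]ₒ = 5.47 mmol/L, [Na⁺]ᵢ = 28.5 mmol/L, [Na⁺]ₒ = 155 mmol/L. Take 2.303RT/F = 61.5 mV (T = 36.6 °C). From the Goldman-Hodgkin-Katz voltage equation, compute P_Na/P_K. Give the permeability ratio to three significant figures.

Let α = P_Na/P_K. GHK: Vm = 61.5·log₁₀[(Kₒ + α·Naₒ)/(Kᵢ + α·Naᵢ)].
10^(Vm/61.5) = 10^(-53.0/61.5) = 0.13747
So 0.13747·(Kᵢ + α·Naᵢ) = Kₒ + α·Naₒ → α = (0.13747·148.0 − 5.47) / (155.0 − 0.13747·28.5)
α = (20.35 − 5.47) / (155.0 − 3.918) = 14.88/151.1 = 0.09846

0.0985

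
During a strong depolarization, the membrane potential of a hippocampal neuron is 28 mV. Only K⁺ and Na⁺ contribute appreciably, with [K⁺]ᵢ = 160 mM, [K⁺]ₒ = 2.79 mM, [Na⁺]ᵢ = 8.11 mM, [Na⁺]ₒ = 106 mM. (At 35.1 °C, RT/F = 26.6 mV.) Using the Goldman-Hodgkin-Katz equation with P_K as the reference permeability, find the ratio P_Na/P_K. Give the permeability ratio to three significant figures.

Let α = P_Na/P_K. GHK: Vm = 26.6·ln[(Kₒ + α·Naₒ)/(Kᵢ + α·Naᵢ)].
e^(Vm/26.6) = e^(28.0/26.6) = 2.8652
So 2.8652·(Kᵢ + α·Naᵢ) = Kₒ + α·Naₒ → α = (2.8652·160.0 − 2.79) / (106.0 − 2.8652·8.11)
α = (458.4 − 2.79) / (106.0 − 23.24) = 455.6/82.76 = 5.505

5.51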